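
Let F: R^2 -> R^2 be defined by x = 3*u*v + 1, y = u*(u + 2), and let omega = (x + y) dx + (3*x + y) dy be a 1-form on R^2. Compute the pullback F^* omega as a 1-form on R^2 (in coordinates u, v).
F^* omega = (2*u^3 + 21*u^2*v + 6*u^2 + 9*u*v^2 + 24*u*v + 10*u + 3*v + 6) du + (3*u*(u^2 + 3*u*v + 2*u + 1)) dv

Using F^*(f dg) = (f ∘ F) d(g ∘ F), substitute each coordinate x_i by F_i(u, v) in f_i, and replace dx_i by d F_i = (∂F_i/∂u) du + (∂F_i/∂v) dv.
  For the x component: f_1(F) = u^2 + 3*u*v + 2*u + 1; d F_1 = (3*v) du + (3*u) dv
  For the y component: f_2(F) = u^2 + 9*u*v + 2*u + 3; d F_2 = (2*u + 2) du + (0) dv
Combining and collecting du, dv coefficients:
  coeff of du: 2*u^3 + 21*u^2*v + 6*u^2 + 9*u*v^2 + 24*u*v + 10*u + 3*v + 6
  coeff of dv: 3*u*(u^2 + 3*u*v + 2*u + 1)
F^* omega = (2*u^3 + 21*u^2*v + 6*u^2 + 9*u*v^2 + 24*u*v + 10*u + 3*v + 6) du + (3*u*(u^2 + 3*u*v + 2*u + 1)) dv.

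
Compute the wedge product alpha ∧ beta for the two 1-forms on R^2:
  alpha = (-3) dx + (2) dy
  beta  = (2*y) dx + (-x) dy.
alpha ∧ beta = (3*x - 4*y) dx ∧ dy

Distribute the wedge, using dx_i ∧ dx_j = -dx_j ∧ dx_i and dx_i ∧ dx_i = 0. For each pair (i, j) with i < j, the coefficient of dx_i ∧ dx_j in alpha ∧ beta is (alpha_i * beta_j - alpha_j * beta_i). Collecting: alpha ∧ beta = (3*x - 4*y) dx ∧ dy.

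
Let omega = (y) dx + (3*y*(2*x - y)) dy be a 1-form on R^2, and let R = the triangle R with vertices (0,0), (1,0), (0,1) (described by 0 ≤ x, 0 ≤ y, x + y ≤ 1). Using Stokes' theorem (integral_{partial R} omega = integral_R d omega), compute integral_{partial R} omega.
integral_(partial R) omega = 1/2

Stokes: integral_partial_R omega = integral_R d omega with d omega = (∂Q/∂x - ∂P/∂y) dx ∧ dy.
  ∂Q/∂x = 6*y
  ∂P/∂y = 1
  integrand = ∂Q/∂x - ∂P/∂y = 6*y - 1.
Integrating over R: integral_0^1 integral_0^{1-x} (6*y - 1) dy dx = 1/2.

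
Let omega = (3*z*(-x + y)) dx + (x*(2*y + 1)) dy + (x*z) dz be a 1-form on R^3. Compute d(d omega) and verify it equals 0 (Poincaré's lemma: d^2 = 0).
d(d omega) = 0

Step 1: d omega = sum_{i<j} (∂f_j/∂x_i - ∂f_i/∂x_j) dx_i ∧ dx_j:
  coeff of dx ∧ dy: 2*y - 3*z + 1
  coeff of dx ∧ dz: 3*x - 3*y + z
  coeff of dy ∧ dz: 0
Step 2: Apply d again to each 2-form coefficient. The only possible 3-form in R^3 is dx ∧ dy ∧ dz, with coefficient
  ∂(coeff of dy∧dz)/∂x - ∂(coeff of dx∧dz)/∂y + ∂(coeff of dx∧dy)/∂z
  = ∂/∂x (0) - ∂/∂y (3*x - 3*y + z) + ∂/∂z (2*y - 3*z + 1).
Each of these terms simplifies to sums of mixed partials that cancel in pairs. The result is 0 (by equality of mixed partials for smooth functions — Schwarz / Clairaut).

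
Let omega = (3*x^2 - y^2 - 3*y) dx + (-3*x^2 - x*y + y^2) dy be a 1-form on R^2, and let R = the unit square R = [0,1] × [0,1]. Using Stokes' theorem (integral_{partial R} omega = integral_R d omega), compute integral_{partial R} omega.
integral_(partial R) omega = 1/2

Stokes: integral_partial_R omega = integral_R d omega with d omega = (∂Q/∂x - ∂P/∂y) dx ∧ dy.
  ∂Q/∂x = -6*x - y
  ∂P/∂y = -2*y - 3
  integrand = ∂Q/∂x - ∂P/∂y = -6*x + y + 3.
Integrating over R: integral_0^1 integral_0^1 (-6*x + y + 3) dx dy = 1/2.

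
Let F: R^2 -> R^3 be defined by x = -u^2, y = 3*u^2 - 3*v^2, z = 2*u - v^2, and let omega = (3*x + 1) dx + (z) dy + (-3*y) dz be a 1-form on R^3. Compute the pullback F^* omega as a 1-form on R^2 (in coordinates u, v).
F^* omega = (6*u^3 - 6*u^2 - 6*u*v^2 - 2*u + 18*v^2) du + (6*v*(3*u^2 - 2*u - 2*v^2)) dv

Using F^*(f dg) = (f ∘ F) d(g ∘ F), substitute each coordinate x_i by F_i(u, v) in f_i, and replace dx_i by d F_i = (∂F_i/∂u) du + (∂F_i/∂v) dv.
  For the x component: f_1(F) = 1 - 3*u^2; d F_1 = (-2*u) du + (0) dv
  For the y component: f_2(F) = 2*u - v^2; d F_2 = (6*u) du + (-6*v) dv
  For the z component: f_3(F) = -9*u^2 + 9*v^2; d F_3 = (2) du + (-2*v) dv
Combining and collecting du, dv coefficients:
  coeff of du: 6*u^3 - 6*u^2 - 6*u*v^2 - 2*u + 18*v^2
  coeff of dv: 6*v*(3*u^2 - 2*u - 2*v^2)
F^* omega = (6*u^3 - 6*u^2 - 6*u*v^2 - 2*u + 18*v^2) du + (6*v*(3*u^2 - 2*u - 2*v^2)) dv.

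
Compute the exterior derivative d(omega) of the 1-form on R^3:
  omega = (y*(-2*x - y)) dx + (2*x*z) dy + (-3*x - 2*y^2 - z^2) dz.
d(omega) = (2*x + 2*y + 2*z) dx ∧ dy + (-3) dx ∧ dz + (-2*x - 4*y) dy ∧ dz

For a 1-form omega = sum_i f_i dx_i, the exterior derivative is
  d(omega) = sum_{i < j} (∂f_j/∂x_i - ∂f_i/∂x_j) dx_i ∧ dx_j.
  coefficient of dx ∧ dy: ∂f_2/∂x - ∂f_1/∂y = ∂(2*x*z)/∂x - ∂(y*(-2*x - y))/∂y = 2*x + 2*y + 2*z
  coefficient of dx ∧ dz: ∂f_3/∂x - ∂f_1/∂z = ∂(-3*x - 2*y^2 - z^2)/∂x - ∂(y*(-2*x - y))/∂z = -3
  coefficient of dy ∧ dz: ∂f_3/∂y - ∂f_2/∂z = ∂(-3*x - 2*y^2 - z^2)/∂y - ∂(2*x*z)/∂z = -2*x - 4*y
Assembling: d(omega) = (2*x + 2*y + 2*z) dx ∧ dy + (-3) dx ∧ dz + (-2*x - 4*y) dy ∧ dz.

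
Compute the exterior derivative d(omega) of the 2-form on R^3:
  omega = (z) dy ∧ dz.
d(omega) = 0

For a 2-form omega = sum_{i<j} g_{ij} dx_i ∧ dx_j, the exterior derivative is
  d(omega) = sum_{i<j} d(g_{ij}) ∧ dx_i ∧ dx_j = sum_{i<j, k} (∂g_{ij}/∂x_k) dx_k ∧ dx_i ∧ dx_j.
Expand each term, using dx_k ∧ dx_i ∧ dx_j = sgn(permutation) dx_{(a)} ∧ dx_{(b)} ∧ dx_{(c)} with (a < b < c) sorted:

Collecting like 3-forms: d(omega) = 0.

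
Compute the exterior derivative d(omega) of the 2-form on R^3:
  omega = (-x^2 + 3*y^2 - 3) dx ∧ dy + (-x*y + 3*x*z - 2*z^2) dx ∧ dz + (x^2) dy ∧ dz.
d(omega) = (3*x) dx ∧ dy ∧ dz

For a 2-form omega = sum_{i<j} g_{ij} dx_i ∧ dx_j, the exterior derivative is
  d(omega) = sum_{i<j} d(g_{ij}) ∧ dx_i ∧ dx_j = sum_{i<j, k} (∂g_{ij}/∂x_k) dx_k ∧ dx_i ∧ dx_j.
Expand each term, using dx_k ∧ dx_i ∧ dx_j = sgn(permutation) dx_{(a)} ∧ dx_{(b)} ∧ dx_{(c)} with (a < b < c) sorted:
  d(-x*y + 3*x*z - 2*z^2) includes (∂/∂y)(-x*y + 3*x*z - 2*z^2) dy = (-x) dy, which multiplied by dx ∧ dz gives (x) dx ∧ dy ∧ dz
  d(x^2) includes (∂/∂x)(x^2) dx = (2*x) dx, which multiplied by dy ∧ dz gives (2*x) dx ∧ dy ∧ dz
Collecting like 3-forms: d(omega) = (3*x) dx ∧ dy ∧ dz.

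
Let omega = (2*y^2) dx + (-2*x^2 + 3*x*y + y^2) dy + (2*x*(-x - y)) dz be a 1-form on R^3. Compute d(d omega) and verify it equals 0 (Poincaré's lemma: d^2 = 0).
d(d omega) = 0

Step 1: d omega = sum_{i<j} (∂f_j/∂x_i - ∂f_i/∂x_j) dx_i ∧ dx_j:
  coeff of dx ∧ dy: -4*x - y
  coeff of dx ∧ dz: -4*x - 2*y
  coeff of dy ∧ dz: -2*x
Step 2: Apply d again to each 2-form coefficient. The only possible 3-form in R^3 is dx ∧ dy ∧ dz, with coefficient
  ∂(coeff of dy∧dz)/∂x - ∂(coeff of dx∧dz)/∂y + ∂(coeff of dx∧dy)/∂z
  = ∂/∂x (-2*x) - ∂/∂y (-4*x - 2*y) + ∂/∂z (-4*x - y).
Each of these terms simplifies to sums of mixed partials that cancel in pairs. The result is 0 (by equality of mixed partials for smooth functions — Schwarz / Clairaut).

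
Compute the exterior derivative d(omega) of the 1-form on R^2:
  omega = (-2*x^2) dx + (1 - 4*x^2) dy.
d(omega) = (-8*x) dx ∧ dy

For a 1-form omega = sum_i f_i dx_i, the exterior derivative is
  d(omega) = sum_{i < j} (∂f_j/∂x_i - ∂f_i/∂x_j) dx_i ∧ dx_j.
  coefficient of dx ∧ dy: ∂f_2/∂x - ∂f_1/∂y = ∂(1 - 4*x^2)/∂x - ∂(-2*x^2)/∂y = -8*x
Assembling: d(omega) = (-8*x) dx ∧ dy.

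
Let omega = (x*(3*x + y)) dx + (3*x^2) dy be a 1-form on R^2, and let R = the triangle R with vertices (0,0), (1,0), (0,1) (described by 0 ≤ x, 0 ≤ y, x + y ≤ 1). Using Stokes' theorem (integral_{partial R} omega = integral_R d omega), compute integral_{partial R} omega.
integral_(partial R) omega = 5/6

Stokes: integral_partial_R omega = integral_R d omega with d omega = (∂Q/∂x - ∂P/∂y) dx ∧ dy.
  ∂Q/∂x = 6*x
  ∂P/∂y = x
  integrand = ∂Q/∂x - ∂P/∂y = 5*x.
Integrating over R: integral_0^1 integral_0^{1-x} (5*x) dy dx = 5/6.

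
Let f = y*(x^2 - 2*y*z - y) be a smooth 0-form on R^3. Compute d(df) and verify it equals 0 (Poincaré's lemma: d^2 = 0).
d(df) = 0

Step 1: df = sum_i (∂f/∂x_i) dx_i = (2*x*y) dx + (x^2 - 4*y*z - 2*y) dy + (-2*y^2) dz.
Step 2: Apply d again. Using the 1-form formula, the coefficient of dx ∧ dy in d(df) is ∂^2 f/∂x ∂y - ∂^2 f/∂y ∂x = (2*x) - (2*x) = 0 (equality of mixed partials for smooth f).
Similarly for dx ∧ dz and dy ∧ dz — all coefficients vanish. So d(df) = 0.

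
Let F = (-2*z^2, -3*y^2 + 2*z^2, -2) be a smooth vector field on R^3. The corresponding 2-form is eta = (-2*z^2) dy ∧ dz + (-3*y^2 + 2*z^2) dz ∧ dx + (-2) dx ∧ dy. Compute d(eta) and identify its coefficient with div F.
d(eta) = (-6*y) dx ∧ dy ∧ dz; div F = -6*y

For a 2-form in R^3 of the form above, applying d gives a 3-form with coefficient ∂P/∂x + ∂Q/∂y + ∂R/∂z:
  ∂P/∂x = 0
  ∂Q/∂y = -6*y
  ∂R/∂z = 0
Sum = -6*y, which is exactly div F.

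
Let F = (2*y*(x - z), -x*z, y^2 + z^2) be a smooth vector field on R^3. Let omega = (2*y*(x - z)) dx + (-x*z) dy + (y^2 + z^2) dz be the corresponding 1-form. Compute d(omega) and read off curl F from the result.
d(omega) = (x + 2*y) dy ∧ dz + (-2*y) dz ∧ dx + (-2*x + z) dx ∧ dy; curl F = (x + 2*y, -2*y, -2*x + z)

d omega = sum_{i<j} (∂f_j/∂x_i - ∂f_i/∂x_j) dx_i ∧ dx_j. Under the identification (dy ∧ dz, dz ∧ dx, dx ∧ dy) ↔ (e_x, e_y, e_z), the coefficients are exactly the components of curl F. Compute:
  ∂R/∂y - ∂Q/∂z = (2*y) - (-x) = x + 2*y
  ∂P/∂z - ∂R/∂x = (-2*y) - (0) = -2*y
  ∂Q/∂x - ∂P/∂y = (-z) - (2*x - 2*z) = -2*x + z.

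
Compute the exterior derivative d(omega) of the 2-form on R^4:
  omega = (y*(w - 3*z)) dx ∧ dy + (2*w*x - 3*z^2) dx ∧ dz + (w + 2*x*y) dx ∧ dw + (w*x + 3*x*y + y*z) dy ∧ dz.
d(omega) = (w) dx ∧ dy ∧ dz + (-2*x + y) dx ∧ dy ∧ dw + (2*x) dx ∧ dz ∧ dw + (x) dy ∧ dz ∧ dw

For a 2-form omega = sum_{i<j} g_{ij} dx_i ∧ dx_j, the exterior derivative is
  d(omega) = sum_{i<j} d(g_{ij}) ∧ dx_i ∧ dx_j = sum_{i<j, k} (∂g_{ij}/∂x_k) dx_k ∧ dx_i ∧ dx_j.
Expand each term, using dx_k ∧ dx_i ∧ dx_j = sgn(permutation) dx_{(a)} ∧ dx_{(b)} ∧ dx_{(c)} with (a < b < c) sorted:
  d(y*(w - 3*z)) includes (∂/∂z)(y*(w - 3*z)) dz = (-3*y) dz, which multiplied by dx ∧ dy gives (-3*y) dx ∧ dy ∧ dz
  d(y*(w - 3*z)) includes (∂/∂w)(y*(w - 3*z)) dw = (y) dw, which multiplied by dx ∧ dy gives (y) dx ∧ dy ∧ dw
  d(2*w*x - 3*z^2) includes (∂/∂w)(2*w*x - 3*z^2) dw = (2*x) dw, which multiplied by dx ∧ dz gives (2*x) dx ∧ dz ∧ dw
  d(w + 2*x*y) includes (∂/∂y)(w + 2*x*y) dy = (2*x) dy, which multiplied by dx ∧ dw gives (-2*x) dx ∧ dy ∧ dw
  d(w*x + 3*x*y + y*z) includes (∂/∂x)(w*x + 3*x*y + y*z) dx = (w + 3*y) dx, which multiplied by dy ∧ dz gives (w + 3*y) dx ∧ dy ∧ dz
  d(w*x + 3*x*y + y*z) includes (∂/∂w)(w*x + 3*x*y + y*z) dw = (x) dw, which multiplied by dy ∧ dz gives (x) dy ∧ dz ∧ dw
Collecting like 3-forms: d(omega) = (w) dx ∧ dy ∧ dz + (-2*x + y) dx ∧ dy ∧ dw + (2*x) dx ∧ dz ∧ dw + (x) dy ∧ dz ∧ dw.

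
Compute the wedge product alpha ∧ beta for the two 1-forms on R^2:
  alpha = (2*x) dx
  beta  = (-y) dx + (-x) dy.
alpha ∧ beta = (-2*x^2) dx ∧ dy

Distribute the wedge, using dx_i ∧ dx_j = -dx_j ∧ dx_i and dx_i ∧ dx_i = 0. For each pair (i, j) with i < j, the coefficient of dx_i ∧ dx_j in alpha ∧ beta is (alpha_i * beta_j - alpha_j * beta_i). Collecting: alpha ∧ beta = (-2*x^2) dx ∧ dy.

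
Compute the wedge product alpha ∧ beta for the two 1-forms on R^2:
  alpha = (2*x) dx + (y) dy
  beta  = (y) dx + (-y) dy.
alpha ∧ beta = (-y*(2*x + y)) dx ∧ dy

Distribute the wedge, using dx_i ∧ dx_j = -dx_j ∧ dx_i and dx_i ∧ dx_i = 0. For each pair (i, j) with i < j, the coefficient of dx_i ∧ dx_j in alpha ∧ beta is (alpha_i * beta_j - alpha_j * beta_i). Collecting: alpha ∧ beta = (-y*(2*x + y)) dx ∧ dy.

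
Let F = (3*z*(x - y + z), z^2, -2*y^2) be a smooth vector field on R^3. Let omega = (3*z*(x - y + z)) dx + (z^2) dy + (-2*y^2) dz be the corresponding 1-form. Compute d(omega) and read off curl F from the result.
d(omega) = (-4*y - 2*z) dy ∧ dz + (3*x - 3*y + 6*z) dz ∧ dx + (3*z) dx ∧ dy; curl F = (-4*y - 2*z, 3*x - 3*y + 6*z, 3*z)

d omega = sum_{i<j} (∂f_j/∂x_i - ∂f_i/∂x_j) dx_i ∧ dx_j. Under the identification (dy ∧ dz, dz ∧ dx, dx ∧ dy) ↔ (e_x, e_y, e_z), the coefficients are exactly the components of curl F. Compute:
  ∂R/∂y - ∂Q/∂z = (-4*y) - (2*z) = -4*y - 2*z
  ∂P/∂z - ∂R/∂x = (3*x - 3*y + 6*z) - (0) = 3*x - 3*y + 6*z
  ∂Q/∂x - ∂P/∂y = (0) - (-3*z) = 3*z.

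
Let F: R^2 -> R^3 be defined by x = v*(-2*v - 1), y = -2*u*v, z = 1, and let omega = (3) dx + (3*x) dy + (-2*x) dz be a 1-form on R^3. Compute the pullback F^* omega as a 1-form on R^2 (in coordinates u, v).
F^* omega = (v^2*(12*v + 6)) du + (12*u*v^2 + 6*u*v - 12*v - 3) dv

Using F^*(f dg) = (f ∘ F) d(g ∘ F), substitute each coordinate x_i by F_i(u, v) in f_i, and replace dx_i by d F_i = (∂F_i/∂u) du + (∂F_i/∂v) dv.
  For the x component: f_1(F) = 3; d F_1 = (0) du + (-4*v - 1) dv
  For the y component: f_2(F) = 3*v*(-2*v - 1); d F_2 = (-2*v) du + (-2*u) dv
  For the z component: f_3(F) = 2*v*(2*v + 1); d F_3 = (0) du + (0) dv
Combining and collecting du, dv coefficients:
  coeff of du: v^2*(12*v + 6)
  coeff of dv: 12*u*v^2 + 6*u*v - 12*v - 3
F^* omega = (v^2*(12*v + 6)) du + (12*u*v^2 + 6*u*v - 12*v - 3) dv.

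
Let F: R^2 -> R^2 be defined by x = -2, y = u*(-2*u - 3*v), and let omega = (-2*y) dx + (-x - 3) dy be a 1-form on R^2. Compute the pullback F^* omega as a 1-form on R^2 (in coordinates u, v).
F^* omega = (4*u + 3*v) du + (3*u) dv

Using F^*(f dg) = (f ∘ F) d(g ∘ F), substitute each coordinate x_i by F_i(u, v) in f_i, and replace dx_i by d F_i = (∂F_i/∂u) du + (∂F_i/∂v) dv.
  For the x component: f_1(F) = 2*u*(2*u + 3*v); d F_1 = (0) du + (0) dv
  For the y component: f_2(F) = -1; d F_2 = (-4*u - 3*v) du + (-3*u) dv
Combining and collecting du, dv coefficients:
  coeff of du: 4*u + 3*v
  coeff of dv: 3*u
F^* omega = (4*u + 3*v) du + (3*u) dv.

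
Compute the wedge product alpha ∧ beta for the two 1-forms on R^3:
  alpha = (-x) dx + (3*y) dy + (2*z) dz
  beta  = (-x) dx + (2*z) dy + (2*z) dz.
alpha ∧ beta = (x*(3*y - 2*z)) dx ∧ dy + (2*z*(3*y - 2*z)) dy ∧ dz

Distribute the wedge, using dx_i ∧ dx_j = -dx_j ∧ dx_i and dx_i ∧ dx_i = 0. For each pair (i, j) with i < j, the coefficient of dx_i ∧ dx_j in alpha ∧ beta is (alpha_i * beta_j - alpha_j * beta_i). Collecting: alpha ∧ beta = (x*(3*y - 2*z)) dx ∧ dy + (2*z*(3*y - 2*z)) dy ∧ dz.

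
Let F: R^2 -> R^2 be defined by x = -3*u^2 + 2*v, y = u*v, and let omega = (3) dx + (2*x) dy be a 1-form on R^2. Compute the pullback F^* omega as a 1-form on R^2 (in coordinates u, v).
F^* omega = (-6*u^2*v - 18*u + 4*v^2) du + (-6*u^3 + 4*u*v + 6) dv

Using F^*(f dg) = (f ∘ F) d(g ∘ F), substitute each coordinate x_i by F_i(u, v) in f_i, and replace dx_i by d F_i = (∂F_i/∂u) du + (∂F_i/∂v) dv.
  For the x component: f_1(F) = 3; d F_1 = (-6*u) du + (2) dv
  For the y component: f_2(F) = -6*u^2 + 4*v; d F_2 = (v) du + (u) dv
Combining and collecting du, dv coefficients:
  coeff of du: -6*u^2*v - 18*u + 4*v^2
  coeff of dv: -6*u^3 + 4*u*v + 6
F^* omega = (-6*u^2*v - 18*u + 4*v^2) du + (-6*u^3 + 4*u*v + 6) dv.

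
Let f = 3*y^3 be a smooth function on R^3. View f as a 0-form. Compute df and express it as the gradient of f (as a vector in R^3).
df = (0) dx + (9*y^2) dy + (0) dz; grad f = (0, 9*y^2, 0)

For a 0-form f, d f = (∂f/∂x) dx + (∂f/∂y) dy + (∂f/∂z) dz. The components of the vector representation are exactly the entries of grad f in Cartesian coordinates:
  ∂f/∂x = 0
  ∂f/∂y = 9*y^2
  ∂f/∂z = 0.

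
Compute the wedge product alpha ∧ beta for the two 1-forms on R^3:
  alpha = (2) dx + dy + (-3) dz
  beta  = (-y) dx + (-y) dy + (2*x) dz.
alpha ∧ beta = (-y) dx ∧ dy + (4*x - 3*y) dx ∧ dz + (2*x - 3*y) dy ∧ dz

Distribute the wedge, using dx_i ∧ dx_j = -dx_j ∧ dx_i and dx_i ∧ dx_i = 0. For each pair (i, j) with i < j, the coefficient of dx_i ∧ dx_j in alpha ∧ beta is (alpha_i * beta_j - alpha_j * beta_i). Collecting: alpha ∧ beta = (-y) dx ∧ dy + (4*x - 3*y) dx ∧ dz + (2*x - 3*y) dy ∧ dz.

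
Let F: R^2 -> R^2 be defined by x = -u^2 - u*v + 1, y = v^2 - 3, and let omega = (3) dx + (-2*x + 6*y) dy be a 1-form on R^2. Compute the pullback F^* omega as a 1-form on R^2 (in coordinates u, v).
F^* omega = (-6*u - 3*v) du + (4*u^2*v + 4*u*v^2 - 3*u + 12*v^3 - 40*v) dv

Using F^*(f dg) = (f ∘ F) d(g ∘ F), substitute each coordinate x_i by F_i(u, v) in f_i, and replace dx_i by d F_i = (∂F_i/∂u) du + (∂F_i/∂v) dv.
  For the x component: f_1(F) = 3; d F_1 = (-2*u - v) du + (-u) dv
  For the y component: f_2(F) = 2*u^2 + 2*u*v + 6*v^2 - 20; d F_2 = (0) du + (2*v) dv
Combining and collecting du, dv coefficients:
  coeff of du: -6*u - 3*v
  coeff of dv: 4*u^2*v + 4*u*v^2 - 3*u + 12*v^3 - 40*v
F^* omega = (-6*u - 3*v) du + (4*u^2*v + 4*u*v^2 - 3*u + 12*v^3 - 40*v) dv.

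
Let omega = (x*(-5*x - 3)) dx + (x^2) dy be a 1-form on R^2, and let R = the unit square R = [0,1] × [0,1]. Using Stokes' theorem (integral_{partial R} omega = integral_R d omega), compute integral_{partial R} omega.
integral_(partial R) omega = 1

Stokes: integral_partial_R omega = integral_R d omega with d omega = (∂Q/∂x - ∂P/∂y) dx ∧ dy.
  ∂Q/∂x = 2*x
  ∂P/∂y = 0
  integrand = ∂Q/∂x - ∂P/∂y = 2*x.
Integrating over R: integral_0^1 integral_0^1 (2*x) dx dy = 1.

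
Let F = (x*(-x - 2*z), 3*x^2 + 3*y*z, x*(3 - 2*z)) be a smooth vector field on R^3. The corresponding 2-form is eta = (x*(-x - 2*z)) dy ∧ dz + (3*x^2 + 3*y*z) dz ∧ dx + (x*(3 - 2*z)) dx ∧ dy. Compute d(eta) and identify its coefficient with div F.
d(eta) = (-4*x + z) dx ∧ dy ∧ dz; div F = -4*x + z

For a 2-form in R^3 of the form above, applying d gives a 3-form with coefficient ∂P/∂x + ∂Q/∂y + ∂R/∂z:
  ∂P/∂x = -2*x - 2*z
  ∂Q/∂y = 3*z
  ∂R/∂z = -2*x
Sum = -4*x + z, which is exactly div F.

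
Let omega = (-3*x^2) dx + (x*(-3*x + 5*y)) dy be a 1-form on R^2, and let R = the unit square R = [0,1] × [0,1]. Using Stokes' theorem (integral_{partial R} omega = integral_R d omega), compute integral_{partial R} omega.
integral_(partial R) omega = -1/2

Stokes: integral_partial_R omega = integral_R d omega with d omega = (∂Q/∂x - ∂P/∂y) dx ∧ dy.
  ∂Q/∂x = -6*x + 5*y
  ∂P/∂y = 0
  integrand = ∂Q/∂x - ∂P/∂y = -6*x + 5*y.
Integrating over R: integral_0^1 integral_0^1 (-6*x + 5*y) dx dy = -1/2.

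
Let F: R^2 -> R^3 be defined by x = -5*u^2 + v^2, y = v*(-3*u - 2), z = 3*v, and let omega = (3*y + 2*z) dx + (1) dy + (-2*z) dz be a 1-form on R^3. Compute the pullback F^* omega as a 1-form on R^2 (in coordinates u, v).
F^* omega = (3*v*(30*u^2 - 1)) du + (-18*u*v^2 - 3*u - 18*v - 2) dv

Using F^*(f dg) = (f ∘ F) d(g ∘ F), substitute each coordinate x_i by F_i(u, v) in f_i, and replace dx_i by d F_i = (∂F_i/∂u) du + (∂F_i/∂v) dv.
  For the x component: f_1(F) = -9*u*v; d F_1 = (-10*u) du + (2*v) dv
  For the y component: f_2(F) = 1; d F_2 = (-3*v) du + (-3*u - 2) dv
  For the z component: f_3(F) = -6*v; d F_3 = (0) du + (3) dv
Combining and collecting du, dv coefficients:
  coeff of du: 3*v*(30*u^2 - 1)
  coeff of dv: -18*u*v^2 - 3*u - 18*v - 2
F^* omega = (3*v*(30*u^2 - 1)) du + (-18*u*v^2 - 3*u - 18*v - 2) dv.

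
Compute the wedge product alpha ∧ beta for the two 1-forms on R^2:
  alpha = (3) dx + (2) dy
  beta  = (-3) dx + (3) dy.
alpha ∧ beta = (15) dx ∧ dy

Distribute the wedge, using dx_i ∧ dx_j = -dx_j ∧ dx_i and dx_i ∧ dx_i = 0. For each pair (i, j) with i < j, the coefficient of dx_i ∧ dx_j in alpha ∧ beta is (alpha_i * beta_j - alpha_j * beta_i). Collecting: alpha ∧ beta = (15) dx ∧ dy.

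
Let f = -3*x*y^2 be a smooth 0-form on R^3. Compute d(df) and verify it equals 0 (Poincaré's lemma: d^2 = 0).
d(df) = 0

Step 1: df = sum_i (∂f/∂x_i) dx_i = (-3*y^2) dx + (-6*x*y) dy + (0) dz.
Step 2: Apply d again. Using the 1-form formula, the coefficient of dx ∧ dy in d(df) is ∂^2 f/∂x ∂y - ∂^2 f/∂y ∂x = (-6*y) - (-6*y) = 0 (equality of mixed partials for smooth f).
Similarly for dx ∧ dz and dy ∧ dz — all coefficients vanish. So d(df) = 0.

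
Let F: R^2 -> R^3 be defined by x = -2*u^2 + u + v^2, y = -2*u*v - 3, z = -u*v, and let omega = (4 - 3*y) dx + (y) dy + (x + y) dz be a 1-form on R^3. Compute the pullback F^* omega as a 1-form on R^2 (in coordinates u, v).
F^* omega = (-22*u^2*v + 6*u*v^2 + 5*u*v - 52*u - v^3 + 9*v + 13) du + (2*u^3 + 6*u^2*v - u^2 + 11*u*v^2 + 9*u + 26*v) dv

Using F^*(f dg) = (f ∘ F) d(g ∘ F), substitute each coordinate x_i by F_i(u, v) in f_i, and replace dx_i by d F_i = (∂F_i/∂u) du + (∂F_i/∂v) dv.
  For the x component: f_1(F) = 6*u*v + 13; d F_1 = (1 - 4*u) du + (2*v) dv
  For the y component: f_2(F) = -2*u*v - 3; d F_2 = (-2*v) du + (-2*u) dv
  For the z component: f_3(F) = -2*u^2 - 2*u*v + u + v^2 - 3; d F_3 = (-v) du + (-u) dv
Combining and collecting du, dv coefficients:
  coeff of du: -22*u^2*v + 6*u*v^2 + 5*u*v - 52*u - v^3 + 9*v + 13
  coeff of dv: 2*u^3 + 6*u^2*v - u^2 + 11*u*v^2 + 9*u + 26*v
F^* omega = (-22*u^2*v + 6*u*v^2 + 5*u*v - 52*u - v^3 + 9*v + 13) du + (2*u^3 + 6*u^2*v - u^2 + 11*u*v^2 + 9*u + 26*v) dv.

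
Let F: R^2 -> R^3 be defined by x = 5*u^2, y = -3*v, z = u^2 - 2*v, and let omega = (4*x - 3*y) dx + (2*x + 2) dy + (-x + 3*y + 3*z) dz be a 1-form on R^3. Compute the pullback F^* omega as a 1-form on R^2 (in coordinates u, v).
F^* omega = (196*u^3 + 60*u*v) du + (-26*u^2 + 30*v - 6) dv

Using F^*(f dg) = (f ∘ F) d(g ∘ F), substitute each coordinate x_i by F_i(u, v) in f_i, and replace dx_i by d F_i = (∂F_i/∂u) du + (∂F_i/∂v) dv.
  For the x component: f_1(F) = 20*u^2 + 9*v; d F_1 = (10*u) du + (0) dv
  For the y component: f_2(F) = 10*u^2 + 2; d F_2 = (0) du + (-3) dv
  For the z component: f_3(F) = -2*u^2 - 15*v; d F_3 = (2*u) du + (-2) dv
Combining and collecting du, dv coefficients:
  coeff of du: 196*u^3 + 60*u*v
  coeff of dv: -26*u^2 + 30*v - 6
F^* omega = (196*u^3 + 60*u*v) du + (-26*u^2 + 30*v - 6) dv.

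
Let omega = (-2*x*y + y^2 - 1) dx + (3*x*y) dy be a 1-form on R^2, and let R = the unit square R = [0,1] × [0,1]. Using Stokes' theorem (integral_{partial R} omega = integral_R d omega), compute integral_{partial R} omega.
integral_(partial R) omega = 3/2

Stokes: integral_partial_R omega = integral_R d omega with d omega = (∂Q/∂x - ∂P/∂y) dx ∧ dy.
  ∂Q/∂x = 3*y
  ∂P/∂y = -2*x + 2*y
  integrand = ∂Q/∂x - ∂P/∂y = 2*x + y.
Integrating over R: integral_0^1 integral_0^1 (2*x + y) dx dy = 3/2.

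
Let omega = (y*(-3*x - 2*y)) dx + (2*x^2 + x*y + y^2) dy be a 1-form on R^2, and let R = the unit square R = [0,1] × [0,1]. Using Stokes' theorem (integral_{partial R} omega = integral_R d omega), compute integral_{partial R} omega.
integral_(partial R) omega = 6

Stokes: integral_partial_R omega = integral_R d omega with d omega = (∂Q/∂x - ∂P/∂y) dx ∧ dy.
  ∂Q/∂x = 4*x + y
  ∂P/∂y = -3*x - 4*y
  integrand = ∂Q/∂x - ∂P/∂y = 7*x + 5*y.
Integrating over R: integral_0^1 integral_0^1 (7*x + 5*y) dx dy = 6.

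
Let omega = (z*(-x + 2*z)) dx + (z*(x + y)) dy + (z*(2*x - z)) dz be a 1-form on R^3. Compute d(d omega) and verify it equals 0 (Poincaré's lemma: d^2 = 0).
d(d omega) = 0

Step 1: d omega = sum_{i<j} (∂f_j/∂x_i - ∂f_i/∂x_j) dx_i ∧ dx_j:
  coeff of dx ∧ dy: z
  coeff of dx ∧ dz: x - 2*z
  coeff of dy ∧ dz: -x - y
Step 2: Apply d again to each 2-form coefficient. The only possible 3-form in R^3 is dx ∧ dy ∧ dz, with coefficient
  ∂(coeff of dy∧dz)/∂x - ∂(coeff of dx∧dz)/∂y + ∂(coeff of dx∧dy)/∂z
  = ∂/∂x (-x - y) - ∂/∂y (x - 2*z) + ∂/∂z (z).
Each of these terms simplifies to sums of mixed partials that cancel in pairs. The result is 0 (by equality of mixed partials for smooth functions — Schwarz / Clairaut).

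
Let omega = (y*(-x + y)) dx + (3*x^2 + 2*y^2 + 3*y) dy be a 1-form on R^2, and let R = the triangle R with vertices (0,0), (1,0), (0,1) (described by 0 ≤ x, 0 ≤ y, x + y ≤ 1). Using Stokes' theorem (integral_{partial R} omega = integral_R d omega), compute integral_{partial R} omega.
integral_(partial R) omega = 5/6

Stokes: integral_partial_R omega = integral_R d omega with d omega = (∂Q/∂x - ∂P/∂y) dx ∧ dy.
  ∂Q/∂x = 6*x
  ∂P/∂y = -x + 2*y
  integrand = ∂Q/∂x - ∂P/∂y = 7*x - 2*y.
Integrating over R: integral_0^1 integral_0^{1-x} (7*x - 2*y) dy dx = 5/6.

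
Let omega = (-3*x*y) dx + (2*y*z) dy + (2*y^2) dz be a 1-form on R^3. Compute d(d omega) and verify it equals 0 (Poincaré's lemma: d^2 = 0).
d(d omega) = 0

Step 1: d omega = sum_{i<j} (∂f_j/∂x_i - ∂f_i/∂x_j) dx_i ∧ dx_j:
  coeff of dx ∧ dy: 3*x
  coeff of dx ∧ dz: 0
  coeff of dy ∧ dz: 2*y
Step 2: Apply d again to each 2-form coefficient. The only possible 3-form in R^3 is dx ∧ dy ∧ dz, with coefficient
  ∂(coeff of dy∧dz)/∂x - ∂(coeff of dx∧dz)/∂y + ∂(coeff of dx∧dy)/∂z
  = ∂/∂x (2*y) - ∂/∂y (0) + ∂/∂z (3*x).
Each of these terms simplifies to sums of mixed partials that cancel in pairs. The result is 0 (by equality of mixed partials for smooth functions — Schwarz / Clairaut).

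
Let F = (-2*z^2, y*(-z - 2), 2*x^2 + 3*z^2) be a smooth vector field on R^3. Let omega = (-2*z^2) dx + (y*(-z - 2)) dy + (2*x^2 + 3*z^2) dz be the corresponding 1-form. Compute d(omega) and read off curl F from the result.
d(omega) = (y) dy ∧ dz + (-4*x - 4*z) dz ∧ dx + (0) dx ∧ dy; curl F = (y, -4*x - 4*z, 0)

d omega = sum_{i<j} (∂f_j/∂x_i - ∂f_i/∂x_j) dx_i ∧ dx_j. Under the identification (dy ∧ dz, dz ∧ dx, dx ∧ dy) ↔ (e_x, e_y, e_z), the coefficients are exactly the components of curl F. Compute:
  ∂R/∂y - ∂Q/∂z = (0) - (-y) = y
  ∂P/∂z - ∂R/∂x = (-4*z) - (4*x) = -4*x - 4*z
  ∂Q/∂x - ∂P/∂y = (0) - (0) = 0.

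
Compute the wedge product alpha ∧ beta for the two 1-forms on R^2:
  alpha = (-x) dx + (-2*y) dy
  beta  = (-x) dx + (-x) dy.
alpha ∧ beta = (x*(x - 2*y)) dx ∧ dy

Distribute the wedge, using dx_i ∧ dx_j = -dx_j ∧ dx_i and dx_i ∧ dx_i = 0. For each pair (i, j) with i < j, the coefficient of dx_i ∧ dx_j in alpha ∧ beta is (alpha_i * beta_j - alpha_j * beta_i). Collecting: alpha ∧ beta = (x*(x - 2*y)) dx ∧ dy.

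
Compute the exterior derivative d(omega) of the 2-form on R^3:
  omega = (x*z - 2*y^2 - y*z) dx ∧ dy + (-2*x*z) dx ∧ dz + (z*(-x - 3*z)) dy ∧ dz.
d(omega) = (x - y - z) dx ∧ dy ∧ dz

For a 2-form omega = sum_{i<j} g_{ij} dx_i ∧ dx_j, the exterior derivative is
  d(omega) = sum_{i<j} d(g_{ij}) ∧ dx_i ∧ dx_j = sum_{i<j, k} (∂g_{ij}/∂x_k) dx_k ∧ dx_i ∧ dx_j.
Expand each term, using dx_k ∧ dx_i ∧ dx_j = sgn(permutation) dx_{(a)} ∧ dx_{(b)} ∧ dx_{(c)} with (a < b < c) sorted:
  d(x*z - 2*y^2 - y*z) includes (∂/∂z)(x*z - 2*y^2 - y*z) dz = (x - y) dz, which multiplied by dx ∧ dy gives (x - y) dx ∧ dy ∧ dz
  d(z*(-x - 3*z)) includes (∂/∂x)(z*(-x - 3*z)) dx = (-z) dx, which multiplied by dy ∧ dz gives (-z) dx ∧ dy ∧ dz
Collecting like 3-forms: d(omega) = (x - y - z) dx ∧ dy ∧ dz.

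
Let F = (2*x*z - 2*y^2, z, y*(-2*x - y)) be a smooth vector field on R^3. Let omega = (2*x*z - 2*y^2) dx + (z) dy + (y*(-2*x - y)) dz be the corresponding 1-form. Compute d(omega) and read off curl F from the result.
d(omega) = (-2*x - 2*y - 1) dy ∧ dz + (2*x + 2*y) dz ∧ dx + (4*y) dx ∧ dy; curl F = (-2*x - 2*y - 1, 2*x + 2*y, 4*y)

d omega = sum_{i<j} (∂f_j/∂x_i - ∂f_i/∂x_j) dx_i ∧ dx_j. Under the identification (dy ∧ dz, dz ∧ dx, dx ∧ dy) ↔ (e_x, e_y, e_z), the coefficients are exactly the components of curl F. Compute:
  ∂R/∂y - ∂Q/∂z = (-2*x - 2*y) - (1) = -2*x - 2*y - 1
  ∂P/∂z - ∂R/∂x = (2*x) - (-2*y) = 2*x + 2*y
  ∂Q/∂x - ∂P/∂y = (0) - (-4*y) = 4*y.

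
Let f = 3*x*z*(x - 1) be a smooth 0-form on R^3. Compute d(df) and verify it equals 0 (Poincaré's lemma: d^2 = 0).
d(df) = 0

Step 1: df = sum_i (∂f/∂x_i) dx_i = (3*z*(2*x - 1)) dx + (0) dy + (3*x*(x - 1)) dz.
Step 2: Apply d again. Using the 1-form formula, the coefficient of dx ∧ dy in d(df) is ∂^2 f/∂x ∂y - ∂^2 f/∂y ∂x = (0) - (0) = 0 (equality of mixed partials for smooth f).
Similarly for dx ∧ dz and dy ∧ dz — all coefficients vanish. So d(df) = 0.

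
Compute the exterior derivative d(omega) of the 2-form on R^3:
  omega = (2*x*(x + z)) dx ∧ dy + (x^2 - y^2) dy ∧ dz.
d(omega) = (4*x) dx ∧ dy ∧ dz

For a 2-form omega = sum_{i<j} g_{ij} dx_i ∧ dx_j, the exterior derivative is
  d(omega) = sum_{i<j} d(g_{ij}) ∧ dx_i ∧ dx_j = sum_{i<j, k} (∂g_{ij}/∂x_k) dx_k ∧ dx_i ∧ dx_j.
Expand each term, using dx_k ∧ dx_i ∧ dx_j = sgn(permutation) dx_{(a)} ∧ dx_{(b)} ∧ dx_{(c)} with (a < b < c) sorted:
  d(2*x*(x + z)) includes (∂/∂z)(2*x*(x + z)) dz = (2*x) dz, which multiplied by dx ∧ dy gives (2*x) dx ∧ dy ∧ dz
  d(x^2 - y^2) includes (∂/∂x)(x^2 - y^2) dx = (2*x) dx, which multiplied by dy ∧ dz gives (2*x) dx ∧ dy ∧ dz
Collecting like 3-forms: d(omega) = (4*x) dx ∧ dy ∧ dz.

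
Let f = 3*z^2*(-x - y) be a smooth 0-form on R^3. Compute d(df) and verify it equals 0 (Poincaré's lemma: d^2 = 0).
d(df) = 0

Step 1: df = sum_i (∂f/∂x_i) dx_i = (-3*z^2) dx + (-3*z^2) dy + (6*z*(-x - y)) dz.
Step 2: Apply d again. Using the 1-form formula, the coefficient of dx ∧ dy in d(df) is ∂^2 f/∂x ∂y - ∂^2 f/∂y ∂x = (0) - (0) = 0 (equality of mixed partials for smooth f).
Similarly for dx ∧ dz and dy ∧ dz — all coefficients vanish. So d(df) = 0.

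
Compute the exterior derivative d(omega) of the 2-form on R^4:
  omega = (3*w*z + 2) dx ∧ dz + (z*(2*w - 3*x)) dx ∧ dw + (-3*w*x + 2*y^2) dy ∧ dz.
d(omega) = (-2*w + 3*x + 3*z) dx ∧ dz ∧ dw + (-3*w) dx ∧ dy ∧ dz + (-3*x) dy ∧ dz ∧ dw

For a 2-form omega = sum_{i<j} g_{ij} dx_i ∧ dx_j, the exterior derivative is
  d(omega) = sum_{i<j} d(g_{ij}) ∧ dx_i ∧ dx_j = sum_{i<j, k} (∂g_{ij}/∂x_k) dx_k ∧ dx_i ∧ dx_j.
Expand each term, using dx_k ∧ dx_i ∧ dx_j = sgn(permutation) dx_{(a)} ∧ dx_{(b)} ∧ dx_{(c)} with (a < b < c) sorted:
  d(3*w*z + 2) includes (∂/∂w)(3*w*z + 2) dw = (3*z) dw, which multiplied by dx ∧ dz gives (3*z) dx ∧ dz ∧ dw
  d(z*(2*w - 3*x)) includes (∂/∂z)(z*(2*w - 3*x)) dz = (2*w - 3*x) dz, which multiplied by dx ∧ dw gives (-2*w + 3*x) dx ∧ dz ∧ dw
  d(-3*w*x + 2*y^2) includes (∂/∂x)(-3*w*x + 2*y^2) dx = (-3*w) dx, which multiplied by dy ∧ dz gives (-3*w) dx ∧ dy ∧ dz
  d(-3*w*x + 2*y^2) includes (∂/∂w)(-3*w*x + 2*y^2) dw = (-3*x) dw, which multiplied by dy ∧ dz gives (-3*x) dy ∧ dz ∧ dw
Collecting like 3-forms: d(omega) = (-2*w + 3*x + 3*z) dx ∧ dz ∧ dw + (-3*w) dx ∧ dy ∧ dz + (-3*x) dy ∧ dz ∧ dw.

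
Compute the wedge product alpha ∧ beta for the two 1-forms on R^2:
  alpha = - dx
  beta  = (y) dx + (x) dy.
alpha ∧ beta = (-x) dx ∧ dy

Distribute the wedge, using dx_i ∧ dx_j = -dx_j ∧ dx_i and dx_i ∧ dx_i = 0. For each pair (i, j) with i < j, the coefficient of dx_i ∧ dx_j in alpha ∧ beta is (alpha_i * beta_j - alpha_j * beta_i). Collecting: alpha ∧ beta = (-x) dx ∧ dy.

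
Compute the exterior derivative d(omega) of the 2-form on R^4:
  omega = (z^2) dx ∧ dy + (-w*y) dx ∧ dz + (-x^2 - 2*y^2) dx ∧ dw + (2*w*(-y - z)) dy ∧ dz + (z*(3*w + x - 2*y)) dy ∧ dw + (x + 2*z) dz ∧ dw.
d(omega) = (w + 2*z) dx ∧ dy ∧ dz + (1 - y) dx ∧ dz ∧ dw + (4*y + z) dx ∧ dy ∧ dw + (-3*w - x - 2*z) dy ∧ dz ∧ dw

For a 2-form omega = sum_{i<j} g_{ij} dx_i ∧ dx_j, the exterior derivative is
  d(omega) = sum_{i<j} d(g_{ij}) ∧ dx_i ∧ dx_j = sum_{i<j, k} (∂g_{ij}/∂x_k) dx_k ∧ dx_i ∧ dx_j.
Expand each term, using dx_k ∧ dx_i ∧ dx_j = sgn(permutation) dx_{(a)} ∧ dx_{(b)} ∧ dx_{(c)} with (a < b < c) sorted:
  d(z^2) includes (∂/∂z)(z^2) dz = (2*z) dz, which multiplied by dx ∧ dy gives (2*z) dx ∧ dy ∧ dz
  d(-w*y) includes (∂/∂y)(-w*y) dy = (-w) dy, which multiplied by dx ∧ dz gives (w) dx ∧ dy ∧ dz
  d(-w*y) includes (∂/∂w)(-w*y) dw = (-y) dw, which multiplied by dx ∧ dz gives (-y) dx ∧ dz ∧ dw
  d(-x^2 - 2*y^2) includes (∂/∂y)(-x^2 - 2*y^2) dy = (-4*y) dy, which multiplied by dx ∧ dw gives (4*y) dx ∧ dy ∧ dw
  d(2*w*(-y - z)) includes (∂/∂w)(2*w*(-y - z)) dw = (-2*y - 2*z) dw, which multiplied by dy ∧ dz gives (-2*y - 2*z) dy ∧ dz ∧ dw
  d(z*(3*w + x - 2*y)) includes (∂/∂x)(z*(3*w + x - 2*y)) dx = (z) dx, which multiplied by dy ∧ dw gives (z) dx ∧ dy ∧ dw
  d(z*(3*w + x - 2*y)) includes (∂/∂z)(z*(3*w + x - 2*y)) dz = (3*w + x - 2*y) dz, which multiplied by dy ∧ dw gives (-3*w - x + 2*y) dy ∧ dz ∧ dw
  d(x + 2*z) includes (∂/∂x)(x + 2*z) dx = (1) dx, which multiplied by dz ∧ dw gives (1) dx ∧ dz ∧ dw
Collecting like 3-forms: d(omega) = (w + 2*z) dx ∧ dy ∧ dz + (1 - y) dx ∧ dz ∧ dw + (4*y + z) dx ∧ dy ∧ dw + (-3*w - x - 2*z) dy ∧ dz ∧ dw.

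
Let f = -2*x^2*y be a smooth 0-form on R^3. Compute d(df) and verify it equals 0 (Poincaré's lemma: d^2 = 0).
d(df) = 0

Step 1: df = sum_i (∂f/∂x_i) dx_i = (-4*x*y) dx + (-2*x^2) dy + (0) dz.
Step 2: Apply d again. Using the 1-form formula, the coefficient of dx ∧ dy in d(df) is ∂^2 f/∂x ∂y - ∂^2 f/∂y ∂x = (-4*x) - (-4*x) = 0 (equality of mixed partials for smooth f).
Similarly for dx ∧ dz and dy ∧ dz — all coefficients vanish. So d(df) = 0.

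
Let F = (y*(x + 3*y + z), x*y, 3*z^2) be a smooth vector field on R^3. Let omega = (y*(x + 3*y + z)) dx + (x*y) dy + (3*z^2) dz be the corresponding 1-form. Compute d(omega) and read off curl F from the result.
d(omega) = (0) dy ∧ dz + (y) dz ∧ dx + (-x - 5*y - z) dx ∧ dy; curl F = (0, y, -x - 5*y - z)

d omega = sum_{i<j} (∂f_j/∂x_i - ∂f_i/∂x_j) dx_i ∧ dx_j. Under the identification (dy ∧ dz, dz ∧ dx, dx ∧ dy) ↔ (e_x, e_y, e_z), the coefficients are exactly the components of curl F. Compute:
  ∂R/∂y - ∂Q/∂z = (0) - (0) = 0
  ∂P/∂z - ∂R/∂x = (y) - (0) = y
  ∂Q/∂x - ∂P/∂y = (y) - (x + 6*y + z) = -x - 5*y - z.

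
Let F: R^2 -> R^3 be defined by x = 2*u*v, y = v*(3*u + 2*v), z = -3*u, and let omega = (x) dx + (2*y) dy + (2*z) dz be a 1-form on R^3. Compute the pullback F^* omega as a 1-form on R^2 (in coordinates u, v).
F^* omega = (22*u*v^2 + 18*u + 12*v^3) du + (2*v*(11*u^2 + 18*u*v + 8*v^2)) dv

Using F^*(f dg) = (f ∘ F) d(g ∘ F), substitute each coordinate x_i by F_i(u, v) in f_i, and replace dx_i by d F_i = (∂F_i/∂u) du + (∂F_i/∂v) dv.
  For the x component: f_1(F) = 2*u*v; d F_1 = (2*v) du + (2*u) dv
  For the y component: f_2(F) = 2*v*(3*u + 2*v); d F_2 = (3*v) du + (3*u + 4*v) dv
  For the z component: f_3(F) = -6*u; d F_3 = (-3) du + (0) dv
Combining and collecting du, dv coefficients:
  coeff of du: 22*u*v^2 + 18*u + 12*v^3
  coeff of dv: 2*v*(11*u^2 + 18*u*v + 8*v^2)
F^* omega = (22*u*v^2 + 18*u + 12*v^3) du + (2*v*(11*u^2 + 18*u*v + 8*v^2)) dv.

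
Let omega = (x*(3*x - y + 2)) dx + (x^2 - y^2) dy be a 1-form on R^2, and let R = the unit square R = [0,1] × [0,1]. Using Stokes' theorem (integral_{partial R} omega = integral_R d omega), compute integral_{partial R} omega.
integral_(partial R) omega = 3/2

Stokes: integral_partial_R omega = integral_R d omega with d omega = (∂Q/∂x - ∂P/∂y) dx ∧ dy.
  ∂Q/∂x = 2*x
  ∂P/∂y = -x
  integrand = ∂Q/∂x - ∂P/∂y = 3*x.
Integrating over R: integral_0^1 integral_0^1 (3*x) dx dy = 3/2.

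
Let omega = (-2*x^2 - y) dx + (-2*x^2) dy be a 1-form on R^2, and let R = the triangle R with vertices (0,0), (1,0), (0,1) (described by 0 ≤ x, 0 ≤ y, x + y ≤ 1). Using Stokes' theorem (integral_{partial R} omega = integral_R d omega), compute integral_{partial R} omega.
integral_(partial R) omega = -1/6

Stokes: integral_partial_R omega = integral_R d omega with d omega = (∂Q/∂x - ∂P/∂y) dx ∧ dy.
  ∂Q/∂x = -4*x
  ∂P/∂y = -1
  integrand = ∂Q/∂x - ∂P/∂y = 1 - 4*x.
Integrating over R: integral_0^1 integral_0^{1-x} (1 - 4*x) dy dx = -1/6.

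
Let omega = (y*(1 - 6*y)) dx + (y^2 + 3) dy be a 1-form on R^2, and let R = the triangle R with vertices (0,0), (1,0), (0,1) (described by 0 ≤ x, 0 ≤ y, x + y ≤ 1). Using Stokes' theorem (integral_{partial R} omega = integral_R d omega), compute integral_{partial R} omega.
integral_(partial R) omega = 3/2

Stokes: integral_partial_R omega = integral_R d omega with d omega = (∂Q/∂x - ∂P/∂y) dx ∧ dy.
  ∂Q/∂x = 0
  ∂P/∂y = 1 - 12*y
  integrand = ∂Q/∂x - ∂P/∂y = 12*y - 1.
Integrating over R: integral_0^1 integral_0^{1-x} (12*y - 1) dy dx = 3/2.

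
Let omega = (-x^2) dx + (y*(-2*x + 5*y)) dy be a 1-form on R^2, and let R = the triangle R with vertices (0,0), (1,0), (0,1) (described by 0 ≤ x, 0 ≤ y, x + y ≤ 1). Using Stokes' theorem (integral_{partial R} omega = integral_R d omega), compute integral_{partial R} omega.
integral_(partial R) omega = -1/3

Stokes: integral_partial_R omega = integral_R d omega with d omega = (∂Q/∂x - ∂P/∂y) dx ∧ dy.
  ∂Q/∂x = -2*y
  ∂P/∂y = 0
  integrand = ∂Q/∂x - ∂P/∂y = -2*y.
Integrating over R: integral_0^1 integral_0^{1-x} (-2*y) dy dx = -1/3.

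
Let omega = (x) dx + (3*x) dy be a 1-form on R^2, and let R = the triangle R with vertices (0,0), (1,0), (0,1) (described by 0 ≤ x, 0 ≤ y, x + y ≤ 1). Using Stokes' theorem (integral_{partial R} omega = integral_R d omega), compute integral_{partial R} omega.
integral_(partial R) omega = 3/2

Stokes: integral_partial_R omega = integral_R d omega with d omega = (∂Q/∂x - ∂P/∂y) dx ∧ dy.
  ∂Q/∂x = 3
  ∂P/∂y = 0
  integrand = ∂Q/∂x - ∂P/∂y = 3.
Integrating over R: integral_0^1 integral_0^{1-x} (3) dy dx = 3/2.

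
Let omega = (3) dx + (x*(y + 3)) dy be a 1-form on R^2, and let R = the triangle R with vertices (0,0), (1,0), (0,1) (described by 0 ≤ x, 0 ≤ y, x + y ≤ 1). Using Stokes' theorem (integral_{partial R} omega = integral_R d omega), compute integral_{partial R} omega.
integral_(partial R) omega = 5/3

Stokes: integral_partial_R omega = integral_R d omega with d omega = (∂Q/∂x - ∂P/∂y) dx ∧ dy.
  ∂Q/∂x = y + 3
  ∂P/∂y = 0
  integrand = ∂Q/∂x - ∂P/∂y = y + 3.
Integrating over R: integral_0^1 integral_0^{1-x} (y + 3) dy dx = 5/3.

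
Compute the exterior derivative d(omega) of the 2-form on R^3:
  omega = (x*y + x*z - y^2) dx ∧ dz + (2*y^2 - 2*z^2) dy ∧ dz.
d(omega) = (-x + 2*y) dx ∧ dy ∧ dz

For a 2-form omega = sum_{i<j} g_{ij} dx_i ∧ dx_j, the exterior derivative is
  d(omega) = sum_{i<j} d(g_{ij}) ∧ dx_i ∧ dx_j = sum_{i<j, k} (∂g_{ij}/∂x_k) dx_k ∧ dx_i ∧ dx_j.
Expand each term, using dx_k ∧ dx_i ∧ dx_j = sgn(permutation) dx_{(a)} ∧ dx_{(b)} ∧ dx_{(c)} with (a < b < c) sorted:
  d(x*y + x*z - y^2) includes (∂/∂y)(x*y + x*z - y^2) dy = (x - 2*y) dy, which multiplied by dx ∧ dz gives (-x + 2*y) dx ∧ dy ∧ dz
Collecting like 3-forms: d(omega) = (-x + 2*y) dx ∧ dy ∧ dz.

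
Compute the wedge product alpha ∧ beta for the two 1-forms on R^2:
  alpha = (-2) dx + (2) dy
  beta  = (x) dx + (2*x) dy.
alpha ∧ beta = (-6*x) dx ∧ dy

Distribute the wedge, using dx_i ∧ dx_j = -dx_j ∧ dx_i and dx_i ∧ dx_i = 0. For each pair (i, j) with i < j, the coefficient of dx_i ∧ dx_j in alpha ∧ beta is (alpha_i * beta_j - alpha_j * beta_i). Collecting: alpha ∧ beta = (-6*x) dx ∧ dy.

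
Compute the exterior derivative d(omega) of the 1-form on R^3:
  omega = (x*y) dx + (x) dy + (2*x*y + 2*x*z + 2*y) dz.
d(omega) = (1 - x) dx ∧ dy + (2*y + 2*z) dx ∧ dz + (2*x + 2) dy ∧ dz

For a 1-form omega = sum_i f_i dx_i, the exterior derivative is
  d(omega) = sum_{i < j} (∂f_j/∂x_i - ∂f_i/∂x_j) dx_i ∧ dx_j.
  coefficient of dx ∧ dy: ∂f_2/∂x - ∂f_1/∂y = ∂(x)/∂x - ∂(x*y)/∂y = 1 - x
  coefficient of dx ∧ dz: ∂f_3/∂x - ∂f_1/∂z = ∂(2*x*y + 2*x*z + 2*y)/∂x - ∂(x*y)/∂z = 2*y + 2*z
  coefficient of dy ∧ dz: ∂f_3/∂y - ∂f_2/∂z = ∂(2*x*y + 2*x*z + 2*y)/∂y - ∂(x)/∂z = 2*x + 2
Assembling: d(omega) = (1 - x) dx ∧ dy + (2*y + 2*z) dx ∧ dz + (2*x + 2) dy ∧ dz.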